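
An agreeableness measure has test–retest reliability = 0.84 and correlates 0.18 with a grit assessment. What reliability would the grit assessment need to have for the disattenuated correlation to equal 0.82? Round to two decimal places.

0.06

r_true = r_obs / √(r_xx · r_yy) ⇒ 0.82 = 0.18 / √(0.84 · r_yy).
√(0.84 · r_yy) = 0.18 / 0.82 = 0.2195; 0.84 · r_yy = 0.0482; r_yy = 0.0482 / 0.84 ≈ 0.06.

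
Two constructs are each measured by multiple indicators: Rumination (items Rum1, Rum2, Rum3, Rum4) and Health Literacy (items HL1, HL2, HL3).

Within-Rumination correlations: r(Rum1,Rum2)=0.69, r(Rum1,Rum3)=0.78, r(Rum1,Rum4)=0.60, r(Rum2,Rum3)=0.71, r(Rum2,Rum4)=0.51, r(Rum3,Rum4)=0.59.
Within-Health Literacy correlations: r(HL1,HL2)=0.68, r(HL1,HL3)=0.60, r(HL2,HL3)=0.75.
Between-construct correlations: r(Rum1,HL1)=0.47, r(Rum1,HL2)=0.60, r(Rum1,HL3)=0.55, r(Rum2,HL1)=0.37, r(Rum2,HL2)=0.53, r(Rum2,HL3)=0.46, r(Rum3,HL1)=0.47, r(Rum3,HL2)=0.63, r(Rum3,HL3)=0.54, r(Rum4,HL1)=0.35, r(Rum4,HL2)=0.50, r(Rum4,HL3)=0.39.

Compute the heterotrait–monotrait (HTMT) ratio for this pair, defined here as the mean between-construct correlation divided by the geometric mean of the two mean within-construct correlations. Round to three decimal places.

Between-construct mean = 5.86/12 = 0.4883.
Mean within-Rum = 3.88/6 = 0.6467; mean within-HL = 2.03/3 = 0.6767.
Geometric mean = √(0.6467 × 0.6767) = 0.6615.
HTMT = 0.4883 / 0.6615 = 0.738.

0.738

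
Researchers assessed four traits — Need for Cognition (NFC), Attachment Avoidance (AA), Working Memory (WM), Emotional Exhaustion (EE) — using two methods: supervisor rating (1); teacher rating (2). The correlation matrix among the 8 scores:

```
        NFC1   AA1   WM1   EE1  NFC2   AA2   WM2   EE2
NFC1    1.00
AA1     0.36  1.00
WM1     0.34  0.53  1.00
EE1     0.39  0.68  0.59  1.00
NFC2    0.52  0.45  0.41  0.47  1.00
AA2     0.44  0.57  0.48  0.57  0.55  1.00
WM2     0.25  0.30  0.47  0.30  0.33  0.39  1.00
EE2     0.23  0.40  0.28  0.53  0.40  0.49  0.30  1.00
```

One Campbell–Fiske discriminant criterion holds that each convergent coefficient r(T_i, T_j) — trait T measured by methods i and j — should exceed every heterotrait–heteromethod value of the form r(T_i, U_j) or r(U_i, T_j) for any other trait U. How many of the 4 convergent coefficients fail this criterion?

3

Checking each validity diagonal entry against its comparison values:
NFC (methods 1·2): 0.52 vs {0.44, 0.45, 0.25, 0.41, 0.23, 0.47} → pass.
AA (methods 1·2): 0.57 vs {0.45, 0.44, 0.30, 0.48, 0.40, 0.57} → fail.
WM (methods 1·2): 0.47 vs {0.41, 0.25, 0.48, 0.30, 0.28, 0.30} → fail.
EE (methods 1·2): 0.53 vs {0.47, 0.23, 0.57, 0.40, 0.30, 0.28} → fail.
3 of 4 fail.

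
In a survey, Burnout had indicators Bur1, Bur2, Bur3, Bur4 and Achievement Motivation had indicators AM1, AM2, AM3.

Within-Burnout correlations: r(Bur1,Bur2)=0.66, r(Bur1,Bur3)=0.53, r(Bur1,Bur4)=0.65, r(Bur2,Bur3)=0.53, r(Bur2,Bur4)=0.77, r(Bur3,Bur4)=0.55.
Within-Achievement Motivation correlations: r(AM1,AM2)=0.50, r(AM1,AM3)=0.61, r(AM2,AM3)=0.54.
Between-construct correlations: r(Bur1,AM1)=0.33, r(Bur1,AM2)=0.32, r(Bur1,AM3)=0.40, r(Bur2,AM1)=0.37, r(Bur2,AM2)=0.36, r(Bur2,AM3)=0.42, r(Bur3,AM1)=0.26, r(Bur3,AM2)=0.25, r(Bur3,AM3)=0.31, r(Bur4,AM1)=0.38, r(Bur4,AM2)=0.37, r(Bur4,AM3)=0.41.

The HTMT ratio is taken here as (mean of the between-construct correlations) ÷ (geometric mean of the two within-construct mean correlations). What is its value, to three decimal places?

0.599

Between-construct mean = 4.18/12 = 0.3483.
Mean within-Bur = 3.69/6 = 0.6150; mean within-AM = 1.65/3 = 0.5500.
Geometric mean = √(0.6150 × 0.5500) = 0.5816.
HTMT = 0.3483 / 0.5816 = 0.599.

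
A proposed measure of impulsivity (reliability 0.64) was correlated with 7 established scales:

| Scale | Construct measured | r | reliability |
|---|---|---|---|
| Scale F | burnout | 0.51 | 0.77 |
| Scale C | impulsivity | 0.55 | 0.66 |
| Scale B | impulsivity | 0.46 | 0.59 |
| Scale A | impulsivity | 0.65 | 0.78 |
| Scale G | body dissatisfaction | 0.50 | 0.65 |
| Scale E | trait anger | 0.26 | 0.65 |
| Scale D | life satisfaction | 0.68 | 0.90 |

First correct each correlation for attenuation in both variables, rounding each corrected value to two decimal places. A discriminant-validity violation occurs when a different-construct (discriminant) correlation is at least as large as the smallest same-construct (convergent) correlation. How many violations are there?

2

Disattenuated r (r / √(r_scale · r_new)):
  Scale F (disc): 0.51 / √(0.77·0.64) = 0.73
  Scale C (conv): 0.55 / √(0.66·0.64) = 0.85
  Scale B (conv): 0.46 / √(0.59·0.64) = 0.75
  Scale A (conv): 0.65 / √(0.78·0.64) = 0.92
  Scale G (disc): 0.50 / √(0.65·0.64) = 0.78
  Scale E (disc): 0.26 / √(0.65·0.64) = 0.40
  Scale D (disc): 0.68 / √(0.90·0.64) = 0.90
Smallest convergent = 0.75. Discriminant values: 0.73, 0.78, 0.40, 0.90; count ≥ 0.75 → 2.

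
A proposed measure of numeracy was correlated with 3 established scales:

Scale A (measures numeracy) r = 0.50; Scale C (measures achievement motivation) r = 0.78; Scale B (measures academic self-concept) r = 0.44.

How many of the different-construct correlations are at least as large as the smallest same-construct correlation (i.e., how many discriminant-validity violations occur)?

1

Convergent (same construct = numeracy): Scale A.
Smallest convergent = 0.50. Discriminant values: 0.78, 0.44; count ≥ 0.50 → 1.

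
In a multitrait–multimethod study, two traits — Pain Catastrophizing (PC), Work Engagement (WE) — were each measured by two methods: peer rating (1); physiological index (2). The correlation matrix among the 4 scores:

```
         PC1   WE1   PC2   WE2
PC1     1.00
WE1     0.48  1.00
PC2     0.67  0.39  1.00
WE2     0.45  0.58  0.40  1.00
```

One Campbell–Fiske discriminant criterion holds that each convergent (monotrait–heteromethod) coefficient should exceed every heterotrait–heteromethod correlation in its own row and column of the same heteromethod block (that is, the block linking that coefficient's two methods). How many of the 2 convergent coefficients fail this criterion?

Convergent coefficients and their comparison sets:
PC (methods 1·2): 0.67 vs {0.45, 0.39} → pass.
WE (methods 1·2): 0.58 vs {0.39, 0.45} → pass.
0 of 2 fail.

0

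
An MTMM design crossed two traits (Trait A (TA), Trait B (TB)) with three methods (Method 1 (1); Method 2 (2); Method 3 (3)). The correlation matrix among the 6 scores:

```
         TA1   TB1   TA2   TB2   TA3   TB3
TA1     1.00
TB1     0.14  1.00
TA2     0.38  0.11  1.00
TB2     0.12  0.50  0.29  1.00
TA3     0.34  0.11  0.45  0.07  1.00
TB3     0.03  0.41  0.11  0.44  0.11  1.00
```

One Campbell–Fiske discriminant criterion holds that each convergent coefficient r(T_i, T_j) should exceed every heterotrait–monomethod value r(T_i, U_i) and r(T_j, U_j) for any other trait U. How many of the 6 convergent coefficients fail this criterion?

0

Convergent coefficients and their comparison sets:
TA (methods 1·2): 0.38 vs {0.14, 0.29} → pass.
TA (methods 1·3): 0.34 vs {0.14, 0.11} → pass.
TA (methods 2·3): 0.45 vs {0.29, 0.11} → pass.
TB (methods 1·2): 0.50 vs {0.14, 0.29} → pass.
TB (methods 1·3): 0.41 vs {0.14, 0.11} → pass.
TB (methods 2·3): 0.44 vs {0.29, 0.11} → pass.
0 of 6 fail.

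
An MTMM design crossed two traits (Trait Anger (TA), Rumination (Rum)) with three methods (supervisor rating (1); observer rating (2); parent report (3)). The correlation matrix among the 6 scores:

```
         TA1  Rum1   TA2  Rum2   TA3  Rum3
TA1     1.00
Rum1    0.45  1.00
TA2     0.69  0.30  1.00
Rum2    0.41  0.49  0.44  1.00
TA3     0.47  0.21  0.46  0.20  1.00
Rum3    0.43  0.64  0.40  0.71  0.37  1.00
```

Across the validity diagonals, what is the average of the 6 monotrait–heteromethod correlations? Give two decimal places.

Convergent values: 0.69, 0.47, 0.46, 0.49, 0.64, 0.71; mean = 3.46/6 = 0.58.

0.58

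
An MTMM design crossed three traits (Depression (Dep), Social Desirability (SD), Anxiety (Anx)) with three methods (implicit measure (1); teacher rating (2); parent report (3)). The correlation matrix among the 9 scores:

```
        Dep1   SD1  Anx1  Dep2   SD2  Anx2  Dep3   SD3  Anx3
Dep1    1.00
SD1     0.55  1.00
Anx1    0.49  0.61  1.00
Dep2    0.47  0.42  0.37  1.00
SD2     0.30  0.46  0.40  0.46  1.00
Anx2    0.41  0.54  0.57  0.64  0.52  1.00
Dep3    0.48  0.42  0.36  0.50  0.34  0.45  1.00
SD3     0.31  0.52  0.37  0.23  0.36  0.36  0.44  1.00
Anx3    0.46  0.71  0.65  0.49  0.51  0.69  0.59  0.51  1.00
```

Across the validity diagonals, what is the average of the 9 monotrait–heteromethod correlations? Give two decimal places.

Convergent values: 0.47, 0.48, 0.50, 0.46, 0.52, 0.36, 0.57, 0.65, 0.69; mean = 4.70/9 = 0.52.

0.52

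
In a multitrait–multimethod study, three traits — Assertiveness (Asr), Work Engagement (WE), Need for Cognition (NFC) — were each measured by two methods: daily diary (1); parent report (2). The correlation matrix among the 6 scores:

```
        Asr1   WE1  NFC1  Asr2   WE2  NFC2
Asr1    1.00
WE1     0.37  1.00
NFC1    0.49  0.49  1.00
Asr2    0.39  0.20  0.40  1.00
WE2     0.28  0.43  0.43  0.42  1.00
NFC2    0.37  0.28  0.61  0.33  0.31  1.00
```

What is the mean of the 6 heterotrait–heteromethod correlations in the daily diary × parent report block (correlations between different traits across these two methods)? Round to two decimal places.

0.33

HTHM values (method 1 × method 2): 0.28, 0.37, 0.20, 0.28, 0.40, 0.43; mean = 1.96/6 = 0.33.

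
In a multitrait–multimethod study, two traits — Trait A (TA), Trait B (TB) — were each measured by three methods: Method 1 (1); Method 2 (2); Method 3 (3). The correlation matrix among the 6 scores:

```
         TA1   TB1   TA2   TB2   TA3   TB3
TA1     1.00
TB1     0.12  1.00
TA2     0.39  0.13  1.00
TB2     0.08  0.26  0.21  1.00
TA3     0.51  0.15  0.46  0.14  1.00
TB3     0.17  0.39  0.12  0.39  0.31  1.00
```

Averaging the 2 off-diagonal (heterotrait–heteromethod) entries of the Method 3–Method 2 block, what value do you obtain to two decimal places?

HTHM values (method 3 × method 2): 0.14, 0.12; mean = 0.26/2 = 0.13.

0.13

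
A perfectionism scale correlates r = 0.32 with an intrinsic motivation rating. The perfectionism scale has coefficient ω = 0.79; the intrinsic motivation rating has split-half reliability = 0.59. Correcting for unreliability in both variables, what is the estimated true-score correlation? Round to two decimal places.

r_true = r_obs / √(r_xx · r_yy) = 0.32 / √(0.79 × 0.59) = 0.32 / √0.4661 = 0.32 / 0.6827 ≈ 0.47.

0.47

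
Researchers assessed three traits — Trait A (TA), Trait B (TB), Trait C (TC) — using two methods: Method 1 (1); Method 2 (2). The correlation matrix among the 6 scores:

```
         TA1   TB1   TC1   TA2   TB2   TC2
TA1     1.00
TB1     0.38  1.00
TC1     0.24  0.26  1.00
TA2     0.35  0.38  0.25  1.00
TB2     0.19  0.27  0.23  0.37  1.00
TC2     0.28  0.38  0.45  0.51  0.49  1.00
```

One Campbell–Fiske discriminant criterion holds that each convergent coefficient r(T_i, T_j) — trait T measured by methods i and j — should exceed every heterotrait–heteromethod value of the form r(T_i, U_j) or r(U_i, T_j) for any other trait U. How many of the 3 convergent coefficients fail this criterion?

Each convergent coefficient versus the relevant comparison correlations:
TA (methods 1·2): 0.35 vs {0.19, 0.38, 0.28, 0.25} → fail.
TB (methods 1·2): 0.27 vs {0.38, 0.19, 0.38, 0.23} → fail.
TC (methods 1·2): 0.45 vs {0.25, 0.28, 0.23, 0.38} → pass.
2 of 3 fail.

2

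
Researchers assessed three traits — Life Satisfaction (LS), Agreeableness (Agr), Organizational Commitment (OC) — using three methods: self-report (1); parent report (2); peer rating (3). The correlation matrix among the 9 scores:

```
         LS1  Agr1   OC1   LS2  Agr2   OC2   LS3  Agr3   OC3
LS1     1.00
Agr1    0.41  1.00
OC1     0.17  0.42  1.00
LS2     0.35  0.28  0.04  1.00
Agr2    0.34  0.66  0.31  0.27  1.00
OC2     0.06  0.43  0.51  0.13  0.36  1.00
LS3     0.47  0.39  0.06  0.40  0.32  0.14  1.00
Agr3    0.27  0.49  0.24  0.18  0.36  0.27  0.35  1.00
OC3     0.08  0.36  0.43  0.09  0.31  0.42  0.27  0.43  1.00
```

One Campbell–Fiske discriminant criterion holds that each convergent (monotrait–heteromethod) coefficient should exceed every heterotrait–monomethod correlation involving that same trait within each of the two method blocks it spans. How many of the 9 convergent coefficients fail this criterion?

4

Convergent coefficients and their comparison sets:
LS (methods 1·2): 0.35 vs {0.41, 0.27, 0.17, 0.13} → fail.
LS (methods 1·3): 0.47 vs {0.41, 0.35, 0.17, 0.27} → pass.
LS (methods 2·3): 0.40 vs {0.27, 0.35, 0.13, 0.27} → pass.
Agr (methods 1·2): 0.66 vs {0.41, 0.27, 0.42, 0.36} → pass.
Agr (methods 1·3): 0.49 vs {0.41, 0.35, 0.42, 0.43} → pass.
Agr (methods 2·3): 0.36 vs {0.27, 0.35, 0.36, 0.43} → fail.
OC (methods 1·2): 0.51 vs {0.17, 0.13, 0.42, 0.36} → pass.
OC (methods 1·3): 0.43 vs {0.17, 0.27, 0.42, 0.43} → fail.
OC (methods 2·3): 0.42 vs {0.13, 0.27, 0.36, 0.43} → fail.
4 of 9 fail.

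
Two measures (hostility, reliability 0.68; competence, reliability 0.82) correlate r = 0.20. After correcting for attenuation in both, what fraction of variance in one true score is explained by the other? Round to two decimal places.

Disattenuated r = 0.20 / √(0.68 × 0.82) = 0.20 / 0.7467 = 0.2678.
Shared true-score variance = 0.2678² = 0.0717 ≈ 0.07.

0.07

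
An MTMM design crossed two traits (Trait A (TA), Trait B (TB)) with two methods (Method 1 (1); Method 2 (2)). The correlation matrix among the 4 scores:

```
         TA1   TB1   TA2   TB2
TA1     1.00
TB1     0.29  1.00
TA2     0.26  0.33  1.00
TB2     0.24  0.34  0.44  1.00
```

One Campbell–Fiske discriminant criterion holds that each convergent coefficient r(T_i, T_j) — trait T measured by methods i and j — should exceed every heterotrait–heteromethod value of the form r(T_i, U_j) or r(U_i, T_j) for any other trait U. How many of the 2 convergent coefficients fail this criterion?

1

Convergent coefficients and their comparison sets:
TA (methods 1·2): 0.26 vs {0.24, 0.33} → fail.
TB (methods 1·2): 0.34 vs {0.33, 0.24} → pass.
1 of 2 fail.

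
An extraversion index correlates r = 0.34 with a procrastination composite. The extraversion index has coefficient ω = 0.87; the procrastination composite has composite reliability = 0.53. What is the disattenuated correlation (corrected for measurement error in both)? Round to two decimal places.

0.50

r_true = r_obs / √(r_xx · r_yy) = 0.34 / √(0.87 × 0.53) = 0.34 / √0.4611 = 0.34 / 0.6790 ≈ 0.50.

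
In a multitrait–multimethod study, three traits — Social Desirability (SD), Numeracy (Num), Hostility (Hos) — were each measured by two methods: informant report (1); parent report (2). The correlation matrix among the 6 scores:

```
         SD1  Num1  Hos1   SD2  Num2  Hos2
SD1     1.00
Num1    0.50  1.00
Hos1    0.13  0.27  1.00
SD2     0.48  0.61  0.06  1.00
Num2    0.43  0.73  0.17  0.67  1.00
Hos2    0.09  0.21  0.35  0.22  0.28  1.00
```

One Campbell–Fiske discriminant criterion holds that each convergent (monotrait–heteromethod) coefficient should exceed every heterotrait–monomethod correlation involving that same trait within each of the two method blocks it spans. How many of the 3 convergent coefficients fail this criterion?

1

Checking each validity diagonal entry against its comparison values:
SD (methods 1·2): 0.48 vs {0.50, 0.67, 0.13, 0.22} → fail.
Num (methods 1·2): 0.73 vs {0.50, 0.67, 0.27, 0.28} → pass.
Hos (methods 1·2): 0.35 vs {0.13, 0.22, 0.27, 0.28} → pass.
1 of 3 fail.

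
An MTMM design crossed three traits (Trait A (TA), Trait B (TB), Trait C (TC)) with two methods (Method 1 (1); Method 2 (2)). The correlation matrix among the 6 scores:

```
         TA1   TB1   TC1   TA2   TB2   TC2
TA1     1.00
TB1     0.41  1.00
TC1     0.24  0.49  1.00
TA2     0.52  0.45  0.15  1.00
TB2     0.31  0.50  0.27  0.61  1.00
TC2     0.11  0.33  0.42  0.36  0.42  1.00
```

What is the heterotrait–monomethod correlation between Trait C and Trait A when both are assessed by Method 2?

Different traits, same method: r(TC2, TA2) = 0.36.

0.36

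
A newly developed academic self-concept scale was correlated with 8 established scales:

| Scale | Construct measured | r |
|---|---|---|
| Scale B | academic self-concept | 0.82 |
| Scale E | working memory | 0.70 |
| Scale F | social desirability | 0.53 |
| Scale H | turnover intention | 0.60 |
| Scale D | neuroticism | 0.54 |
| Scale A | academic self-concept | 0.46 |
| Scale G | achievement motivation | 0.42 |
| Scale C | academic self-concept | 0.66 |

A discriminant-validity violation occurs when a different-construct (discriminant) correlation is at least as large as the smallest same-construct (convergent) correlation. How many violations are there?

Convergent (same construct = academic self-concept): Scale B, Scale A, Scale C.
Smallest convergent = 0.46. Discriminant values: 0.70, 0.53, 0.60, 0.54, 0.42; count ≥ 0.46 → 4.

4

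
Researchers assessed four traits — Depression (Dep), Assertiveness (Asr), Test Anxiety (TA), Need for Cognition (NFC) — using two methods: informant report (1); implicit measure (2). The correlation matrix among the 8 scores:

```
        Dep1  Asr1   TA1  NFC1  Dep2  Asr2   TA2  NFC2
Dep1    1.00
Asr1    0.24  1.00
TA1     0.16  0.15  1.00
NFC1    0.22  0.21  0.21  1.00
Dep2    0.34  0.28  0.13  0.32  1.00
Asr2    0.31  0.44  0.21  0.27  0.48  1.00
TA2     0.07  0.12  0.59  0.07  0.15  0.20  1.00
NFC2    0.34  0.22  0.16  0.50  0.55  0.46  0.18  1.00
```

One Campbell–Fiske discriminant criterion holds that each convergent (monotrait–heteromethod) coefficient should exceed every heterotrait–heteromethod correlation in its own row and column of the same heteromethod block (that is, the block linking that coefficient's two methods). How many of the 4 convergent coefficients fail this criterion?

1

Checking each validity diagonal entry against its comparison values:
Dep (methods 1·2): 0.34 vs {0.31, 0.28, 0.07, 0.13, 0.34, 0.32} → fail.
Asr (methods 1·2): 0.44 vs {0.28, 0.31, 0.12, 0.21, 0.22, 0.27} → pass.
TA (methods 1·2): 0.59 vs {0.13, 0.07, 0.21, 0.12, 0.16, 0.07} → pass.
NFC (methods 1·2): 0.50 vs {0.32, 0.34, 0.27, 0.22, 0.07, 0.16} → pass.
1 of 4 fail.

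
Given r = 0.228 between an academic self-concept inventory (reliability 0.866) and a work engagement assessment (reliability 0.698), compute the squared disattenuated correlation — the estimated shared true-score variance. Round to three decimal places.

0.086

Disattenuated r = 0.228 / √(0.866 × 0.698) = 0.228 / 0.7775 = 0.2932.
Shared true-score variance = 0.2932² = 0.0860 ≈ 0.086.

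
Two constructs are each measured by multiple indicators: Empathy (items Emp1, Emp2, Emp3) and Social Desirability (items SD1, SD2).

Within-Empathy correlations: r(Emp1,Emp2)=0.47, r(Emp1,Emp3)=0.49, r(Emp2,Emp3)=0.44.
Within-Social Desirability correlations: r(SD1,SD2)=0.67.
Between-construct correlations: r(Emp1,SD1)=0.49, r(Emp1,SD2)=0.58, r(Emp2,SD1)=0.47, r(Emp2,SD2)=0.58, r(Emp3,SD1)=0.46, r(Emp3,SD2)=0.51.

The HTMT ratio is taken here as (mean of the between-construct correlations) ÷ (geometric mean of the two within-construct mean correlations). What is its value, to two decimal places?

0.92

Between-construct mean = 3.09/6 = 0.5150.
Mean within-Emp = 1.40/3 = 0.4667; mean within-SD = 0.67/1 = 0.6700.
Geometric mean = √(0.4667 × 0.6700) = 0.5592.
HTMT = 0.5150 / 0.5592 = 0.92.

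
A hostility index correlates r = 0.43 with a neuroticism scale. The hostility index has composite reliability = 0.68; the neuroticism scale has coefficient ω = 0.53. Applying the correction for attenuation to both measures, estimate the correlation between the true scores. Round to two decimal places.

r_true = r_obs / √(r_xx · r_yy) = 0.43 / √(0.68 × 0.53) = 0.43 / √0.3604 = 0.43 / 0.6003 ≈ 0.72.

0.72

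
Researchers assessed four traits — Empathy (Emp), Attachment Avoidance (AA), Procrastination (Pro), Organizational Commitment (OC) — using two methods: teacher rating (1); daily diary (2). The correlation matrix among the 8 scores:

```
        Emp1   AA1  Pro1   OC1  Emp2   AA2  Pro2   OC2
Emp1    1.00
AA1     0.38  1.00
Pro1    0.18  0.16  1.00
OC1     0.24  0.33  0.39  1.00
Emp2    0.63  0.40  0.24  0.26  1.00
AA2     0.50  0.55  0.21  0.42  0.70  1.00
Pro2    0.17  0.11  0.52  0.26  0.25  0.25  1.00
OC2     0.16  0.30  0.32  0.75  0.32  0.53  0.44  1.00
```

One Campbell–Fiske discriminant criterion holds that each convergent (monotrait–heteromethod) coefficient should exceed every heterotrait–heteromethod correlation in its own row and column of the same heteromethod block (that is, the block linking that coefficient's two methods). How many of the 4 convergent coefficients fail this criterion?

0

Convergent coefficients and their comparison sets:
Emp (methods 1·2): 0.63 vs {0.50, 0.40, 0.17, 0.24, 0.16, 0.26} → pass.
AA (methods 1·2): 0.55 vs {0.40, 0.50, 0.11, 0.21, 0.30, 0.42} → pass.
Pro (methods 1·2): 0.52 vs {0.24, 0.17, 0.21, 0.11, 0.32, 0.26} → pass.
OC (methods 1·2): 0.75 vs {0.26, 0.16, 0.42, 0.30, 0.26, 0.32} → pass.
0 of 4 fail.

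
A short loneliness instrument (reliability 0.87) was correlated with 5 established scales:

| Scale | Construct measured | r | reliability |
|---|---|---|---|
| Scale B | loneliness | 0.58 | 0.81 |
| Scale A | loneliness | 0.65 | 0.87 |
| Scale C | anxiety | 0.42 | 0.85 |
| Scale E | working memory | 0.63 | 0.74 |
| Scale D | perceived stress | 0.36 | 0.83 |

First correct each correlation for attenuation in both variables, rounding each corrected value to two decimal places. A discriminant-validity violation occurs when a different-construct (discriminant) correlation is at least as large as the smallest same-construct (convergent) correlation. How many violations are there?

1

Disattenuated r (r / √(r_scale · r_new)):
  Scale B (conv): 0.58 / √(0.81·0.87) = 0.69
  Scale A (conv): 0.65 / √(0.87·0.87) = 0.75
  Scale C (disc): 0.42 / √(0.85·0.87) = 0.49
  Scale E (disc): 0.63 / √(0.74·0.87) = 0.79
  Scale D (disc): 0.36 / √(0.83·0.87) = 0.42
Smallest convergent = 0.69. Discriminant values: 0.49, 0.79, 0.42; count ≥ 0.69 → 1.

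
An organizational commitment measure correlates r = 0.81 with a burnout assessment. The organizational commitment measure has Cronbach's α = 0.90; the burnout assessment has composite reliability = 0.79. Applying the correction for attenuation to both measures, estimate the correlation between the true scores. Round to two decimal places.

0.96

r_true = r_obs / √(r_xx · r_yy) = 0.81 / √(0.90 × 0.79) = 0.81 / √0.7110 = 0.81 / 0.8432 ≈ 0.96.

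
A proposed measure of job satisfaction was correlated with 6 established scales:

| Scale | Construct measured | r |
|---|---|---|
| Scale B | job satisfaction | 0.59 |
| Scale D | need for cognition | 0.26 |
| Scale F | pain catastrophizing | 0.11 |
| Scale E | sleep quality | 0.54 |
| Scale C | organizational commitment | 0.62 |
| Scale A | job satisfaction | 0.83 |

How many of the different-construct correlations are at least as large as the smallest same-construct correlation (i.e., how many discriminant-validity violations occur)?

Convergent (same construct = job satisfaction): Scale B, Scale A.
Smallest convergent = 0.59. Discriminant values: 0.26, 0.11, 0.54, 0.62; count ≥ 0.59 → 1.

1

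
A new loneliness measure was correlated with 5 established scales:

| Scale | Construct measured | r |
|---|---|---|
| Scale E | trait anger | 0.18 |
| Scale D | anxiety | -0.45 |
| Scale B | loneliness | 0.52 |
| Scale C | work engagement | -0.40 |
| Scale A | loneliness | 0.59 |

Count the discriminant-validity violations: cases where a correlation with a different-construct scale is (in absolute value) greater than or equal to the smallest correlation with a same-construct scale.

0

Convergent (same construct = loneliness): Scale B, Scale A.
Smallest convergent = 0.52. Discriminant |r|: 0.18, 0.45, 0.40; count ≥ 0.52 → 0.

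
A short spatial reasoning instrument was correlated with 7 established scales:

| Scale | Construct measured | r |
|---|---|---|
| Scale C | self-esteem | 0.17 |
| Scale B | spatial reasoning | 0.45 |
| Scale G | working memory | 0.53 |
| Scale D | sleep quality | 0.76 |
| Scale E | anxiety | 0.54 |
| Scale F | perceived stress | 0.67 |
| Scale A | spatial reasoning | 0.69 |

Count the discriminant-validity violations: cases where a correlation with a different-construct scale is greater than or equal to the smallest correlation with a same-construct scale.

4

Convergent (same construct = spatial reasoning): Scale B, Scale A.
Smallest convergent = 0.45. Discriminant values: 0.17, 0.53, 0.76, 0.54, 0.67; count ≥ 0.45 → 4.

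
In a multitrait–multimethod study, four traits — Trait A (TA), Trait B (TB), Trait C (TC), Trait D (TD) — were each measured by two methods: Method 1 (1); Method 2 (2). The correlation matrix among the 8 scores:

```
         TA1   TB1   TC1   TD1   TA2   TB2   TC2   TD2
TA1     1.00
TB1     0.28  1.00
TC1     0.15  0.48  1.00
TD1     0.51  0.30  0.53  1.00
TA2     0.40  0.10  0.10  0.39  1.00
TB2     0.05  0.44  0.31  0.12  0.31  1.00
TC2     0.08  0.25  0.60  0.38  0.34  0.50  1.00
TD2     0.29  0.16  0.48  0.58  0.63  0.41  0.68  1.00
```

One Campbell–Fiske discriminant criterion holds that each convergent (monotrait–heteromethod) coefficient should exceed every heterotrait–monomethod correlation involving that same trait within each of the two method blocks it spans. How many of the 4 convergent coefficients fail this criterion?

4

Each convergent coefficient versus the relevant comparison correlations:
TA (methods 1·2): 0.40 vs {0.28, 0.31, 0.15, 0.34, 0.51, 0.63} → fail.
TB (methods 1·2): 0.44 vs {0.28, 0.31, 0.48, 0.50, 0.30, 0.41} → fail.
TC (methods 1·2): 0.60 vs {0.15, 0.34, 0.48, 0.50, 0.53, 0.68} → fail.
TD (methods 1·2): 0.58 vs {0.51, 0.63, 0.30, 0.41, 0.53, 0.68} → fail.
4 of 4 fail.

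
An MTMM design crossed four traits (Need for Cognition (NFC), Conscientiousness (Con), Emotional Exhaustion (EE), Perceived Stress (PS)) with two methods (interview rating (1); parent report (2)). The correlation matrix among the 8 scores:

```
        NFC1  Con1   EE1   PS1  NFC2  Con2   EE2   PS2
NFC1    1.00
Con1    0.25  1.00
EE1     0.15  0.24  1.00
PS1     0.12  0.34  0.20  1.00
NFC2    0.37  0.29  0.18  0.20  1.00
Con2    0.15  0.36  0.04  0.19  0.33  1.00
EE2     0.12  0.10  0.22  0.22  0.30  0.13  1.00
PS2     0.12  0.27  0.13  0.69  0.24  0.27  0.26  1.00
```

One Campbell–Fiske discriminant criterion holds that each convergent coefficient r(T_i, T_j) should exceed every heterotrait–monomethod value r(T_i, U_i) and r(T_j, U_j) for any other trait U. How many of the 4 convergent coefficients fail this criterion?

Checking each validity diagonal entry against its comparison values:
NFC (methods 1·2): 0.37 vs {0.25, 0.33, 0.15, 0.30, 0.12, 0.24} → pass.
Con (methods 1·2): 0.36 vs {0.25, 0.33, 0.24, 0.13, 0.34, 0.27} → pass.
EE (methods 1·2): 0.22 vs {0.15, 0.30, 0.24, 0.13, 0.20, 0.26} → fail.
PS (methods 1·2): 0.69 vs {0.12, 0.24, 0.34, 0.27, 0.20, 0.26} → pass.
1 of 4 fail.

1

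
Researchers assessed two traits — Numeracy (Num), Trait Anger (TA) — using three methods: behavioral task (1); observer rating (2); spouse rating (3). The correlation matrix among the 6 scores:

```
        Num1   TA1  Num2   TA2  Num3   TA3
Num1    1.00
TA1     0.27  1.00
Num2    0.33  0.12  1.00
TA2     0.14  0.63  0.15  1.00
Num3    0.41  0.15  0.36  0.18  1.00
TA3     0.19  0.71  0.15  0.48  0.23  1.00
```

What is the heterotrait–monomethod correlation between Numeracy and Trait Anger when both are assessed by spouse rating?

Different traits, same method: r(Num3, TA3) = 0.23.

0.23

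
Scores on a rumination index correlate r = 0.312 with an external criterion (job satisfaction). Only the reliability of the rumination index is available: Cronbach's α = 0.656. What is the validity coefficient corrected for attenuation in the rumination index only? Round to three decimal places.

0.385

Single correction: r_c = r_obs / √r_xx = 0.312 / √0.656 = 0.312 / 0.8099 ≈ 0.385.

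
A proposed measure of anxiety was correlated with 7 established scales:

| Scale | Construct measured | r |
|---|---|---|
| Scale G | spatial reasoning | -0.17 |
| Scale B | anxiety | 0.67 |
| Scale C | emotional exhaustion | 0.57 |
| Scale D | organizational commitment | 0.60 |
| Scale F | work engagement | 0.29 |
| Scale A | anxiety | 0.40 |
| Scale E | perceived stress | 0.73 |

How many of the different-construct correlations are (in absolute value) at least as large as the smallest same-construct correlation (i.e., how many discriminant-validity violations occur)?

Convergent (same construct = anxiety): Scale B, Scale A.
Smallest convergent = 0.40. Discriminant |r|: 0.17, 0.57, 0.60, 0.29, 0.73; count ≥ 0.40 → 3.

3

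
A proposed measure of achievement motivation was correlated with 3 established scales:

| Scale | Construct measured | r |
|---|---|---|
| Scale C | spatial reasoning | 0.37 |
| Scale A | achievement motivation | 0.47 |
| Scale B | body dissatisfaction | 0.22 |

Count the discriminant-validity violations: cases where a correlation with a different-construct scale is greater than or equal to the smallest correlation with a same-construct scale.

Convergent (same construct = achievement motivation): Scale A.
Smallest convergent = 0.47. Discriminant values: 0.37, 0.22; count ≥ 0.47 → 0.

0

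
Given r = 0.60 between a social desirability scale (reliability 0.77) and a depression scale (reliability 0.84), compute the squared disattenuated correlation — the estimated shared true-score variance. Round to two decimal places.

Disattenuated r = 0.60 / √(0.77 × 0.84) = 0.60 / 0.8042 = 0.7461.
Shared true-score variance = 0.7461² = 0.5567 ≈ 0.56.

0.56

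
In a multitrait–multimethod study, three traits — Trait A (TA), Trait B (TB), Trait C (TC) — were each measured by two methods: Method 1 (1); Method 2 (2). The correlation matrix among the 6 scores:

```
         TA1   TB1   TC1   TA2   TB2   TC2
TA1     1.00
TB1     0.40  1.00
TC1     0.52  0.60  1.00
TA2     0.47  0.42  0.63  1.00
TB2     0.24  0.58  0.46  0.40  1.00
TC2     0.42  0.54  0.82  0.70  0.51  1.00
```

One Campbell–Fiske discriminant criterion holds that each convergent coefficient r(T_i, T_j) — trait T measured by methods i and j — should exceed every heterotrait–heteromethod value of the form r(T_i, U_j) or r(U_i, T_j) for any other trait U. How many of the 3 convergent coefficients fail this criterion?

Each convergent coefficient versus the relevant comparison correlations:
TA (methods 1·2): 0.47 vs {0.24, 0.42, 0.42, 0.63} → fail.
TB (methods 1·2): 0.58 vs {0.42, 0.24, 0.54, 0.46} → pass.
TC (methods 1·2): 0.82 vs {0.63, 0.42, 0.46, 0.54} → pass.
1 of 3 fail.

1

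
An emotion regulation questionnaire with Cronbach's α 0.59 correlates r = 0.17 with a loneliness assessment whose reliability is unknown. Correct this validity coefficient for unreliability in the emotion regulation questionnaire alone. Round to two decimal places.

0.22

Single correction: r_c = r_obs / √r_xx = 0.17 / √0.59 = 0.17 / 0.7681 ≈ 0.22.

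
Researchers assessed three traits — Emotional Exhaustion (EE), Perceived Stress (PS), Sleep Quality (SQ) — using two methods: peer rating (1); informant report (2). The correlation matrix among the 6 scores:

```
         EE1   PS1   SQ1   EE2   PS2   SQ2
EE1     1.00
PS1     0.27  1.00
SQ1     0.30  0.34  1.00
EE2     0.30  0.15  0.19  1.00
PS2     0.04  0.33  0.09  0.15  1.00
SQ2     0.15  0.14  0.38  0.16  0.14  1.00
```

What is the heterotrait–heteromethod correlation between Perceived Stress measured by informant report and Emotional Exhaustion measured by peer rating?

0.04

Different traits and methods: r(PS2, EE1) = 0.04.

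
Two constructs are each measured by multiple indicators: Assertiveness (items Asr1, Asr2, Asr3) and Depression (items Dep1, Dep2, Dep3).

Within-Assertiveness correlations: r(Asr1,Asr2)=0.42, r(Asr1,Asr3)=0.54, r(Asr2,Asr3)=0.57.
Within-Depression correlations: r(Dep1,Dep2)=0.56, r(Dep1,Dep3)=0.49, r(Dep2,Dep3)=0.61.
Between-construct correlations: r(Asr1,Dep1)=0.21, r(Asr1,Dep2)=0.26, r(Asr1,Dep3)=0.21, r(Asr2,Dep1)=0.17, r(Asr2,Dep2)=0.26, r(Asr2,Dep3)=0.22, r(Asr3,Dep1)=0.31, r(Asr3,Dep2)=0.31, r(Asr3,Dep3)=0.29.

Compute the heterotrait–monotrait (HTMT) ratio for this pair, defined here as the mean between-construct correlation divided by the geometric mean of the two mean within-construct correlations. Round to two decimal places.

Mean heterotrait r = 2.24/9 = 0.2489.
Mean within-Asr = 1.53/3 = 0.5100; mean within-Dep = 1.66/3 = 0.5533.
Geometric mean = √(0.5100 × 0.5533) = 0.5312.
HTMT = 0.2489 / 0.5312 = 0.47.

0.47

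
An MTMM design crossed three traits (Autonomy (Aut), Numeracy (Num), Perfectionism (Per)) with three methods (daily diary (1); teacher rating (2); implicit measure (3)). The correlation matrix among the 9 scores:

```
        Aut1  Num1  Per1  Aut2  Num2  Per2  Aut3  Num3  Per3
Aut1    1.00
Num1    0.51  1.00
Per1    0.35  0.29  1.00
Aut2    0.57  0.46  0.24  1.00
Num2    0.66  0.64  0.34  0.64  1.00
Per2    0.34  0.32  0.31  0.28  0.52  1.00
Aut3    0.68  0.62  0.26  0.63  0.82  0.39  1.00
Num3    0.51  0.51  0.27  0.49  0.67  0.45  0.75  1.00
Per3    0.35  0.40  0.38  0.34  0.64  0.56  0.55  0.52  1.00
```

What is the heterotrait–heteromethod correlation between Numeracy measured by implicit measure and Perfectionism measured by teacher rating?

0.45

Different traits and methods: r(Num3, Per2) = 0.45.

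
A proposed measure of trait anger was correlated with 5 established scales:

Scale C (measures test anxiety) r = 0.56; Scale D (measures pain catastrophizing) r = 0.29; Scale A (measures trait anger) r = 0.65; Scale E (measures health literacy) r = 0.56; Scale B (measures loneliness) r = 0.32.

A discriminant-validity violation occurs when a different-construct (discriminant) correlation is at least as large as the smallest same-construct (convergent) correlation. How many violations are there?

Convergent (same construct = trait anger): Scale A.
Smallest convergent = 0.65. Discriminant values: 0.56, 0.29, 0.56, 0.32; count ≥ 0.65 → 0.

0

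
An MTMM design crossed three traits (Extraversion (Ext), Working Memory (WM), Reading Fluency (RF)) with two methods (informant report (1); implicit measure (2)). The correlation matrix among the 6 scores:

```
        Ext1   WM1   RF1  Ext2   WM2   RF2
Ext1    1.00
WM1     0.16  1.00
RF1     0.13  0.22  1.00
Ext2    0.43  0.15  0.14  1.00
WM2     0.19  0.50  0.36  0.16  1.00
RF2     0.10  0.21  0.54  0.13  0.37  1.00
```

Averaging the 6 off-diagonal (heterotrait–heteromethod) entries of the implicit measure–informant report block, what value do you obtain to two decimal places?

HTHM values (method 2 × method 1): 0.15, 0.14, 0.19, 0.36, 0.10, 0.21; mean = 1.15/6 = 0.19.

0.19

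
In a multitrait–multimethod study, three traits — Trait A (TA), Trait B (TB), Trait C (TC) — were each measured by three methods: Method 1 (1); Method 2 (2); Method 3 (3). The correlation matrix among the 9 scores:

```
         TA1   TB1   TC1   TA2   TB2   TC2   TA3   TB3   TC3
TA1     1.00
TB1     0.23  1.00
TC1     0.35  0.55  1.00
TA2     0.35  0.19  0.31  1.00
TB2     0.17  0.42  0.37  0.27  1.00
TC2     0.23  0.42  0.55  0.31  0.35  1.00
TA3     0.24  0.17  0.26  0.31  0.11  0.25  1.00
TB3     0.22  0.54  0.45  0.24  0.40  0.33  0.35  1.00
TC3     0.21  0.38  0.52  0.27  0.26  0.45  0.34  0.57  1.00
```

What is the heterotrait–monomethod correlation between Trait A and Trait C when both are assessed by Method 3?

Different traits, same method: r(TA3, TC3) = 0.34.

0.34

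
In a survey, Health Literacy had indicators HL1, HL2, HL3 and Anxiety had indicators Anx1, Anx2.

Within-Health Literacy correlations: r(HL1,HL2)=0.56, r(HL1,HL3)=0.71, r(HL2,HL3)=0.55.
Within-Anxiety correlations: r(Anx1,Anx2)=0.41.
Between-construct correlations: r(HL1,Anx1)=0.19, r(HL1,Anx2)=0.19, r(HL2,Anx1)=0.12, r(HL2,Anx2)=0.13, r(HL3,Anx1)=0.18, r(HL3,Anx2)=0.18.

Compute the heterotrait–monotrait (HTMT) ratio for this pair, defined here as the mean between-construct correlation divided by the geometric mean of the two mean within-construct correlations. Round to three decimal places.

Mean between = 0.99/6 = 0.1650.
Mean within-HL = 1.82/3 = 0.6067; mean within-Anx = 0.41/1 = 0.4100.
Geometric mean = √(0.6067 × 0.4100) = 0.4987.
HTMT = 0.1650 / 0.4987 = 0.331.

0.331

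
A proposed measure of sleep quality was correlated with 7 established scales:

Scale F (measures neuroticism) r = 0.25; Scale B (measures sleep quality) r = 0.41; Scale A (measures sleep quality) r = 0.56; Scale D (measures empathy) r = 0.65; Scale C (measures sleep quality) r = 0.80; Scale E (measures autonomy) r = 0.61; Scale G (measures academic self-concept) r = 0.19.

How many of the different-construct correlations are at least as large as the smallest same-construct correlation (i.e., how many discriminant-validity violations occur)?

2

Convergent (same construct = sleep quality): Scale B, Scale A, Scale C.
Smallest convergent = 0.41. Discriminant values: 0.25, 0.65, 0.61, 0.19; count ≥ 0.41 → 2.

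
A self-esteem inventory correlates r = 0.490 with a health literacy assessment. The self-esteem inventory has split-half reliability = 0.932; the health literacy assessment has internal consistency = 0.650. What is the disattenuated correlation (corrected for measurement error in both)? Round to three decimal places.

0.630

r_true = r_obs / √(r_xx · r_yy) = 0.490 / √(0.932 × 0.650) = 0.490 / √0.605800 = 0.490 / 0.7783 ≈ 0.630.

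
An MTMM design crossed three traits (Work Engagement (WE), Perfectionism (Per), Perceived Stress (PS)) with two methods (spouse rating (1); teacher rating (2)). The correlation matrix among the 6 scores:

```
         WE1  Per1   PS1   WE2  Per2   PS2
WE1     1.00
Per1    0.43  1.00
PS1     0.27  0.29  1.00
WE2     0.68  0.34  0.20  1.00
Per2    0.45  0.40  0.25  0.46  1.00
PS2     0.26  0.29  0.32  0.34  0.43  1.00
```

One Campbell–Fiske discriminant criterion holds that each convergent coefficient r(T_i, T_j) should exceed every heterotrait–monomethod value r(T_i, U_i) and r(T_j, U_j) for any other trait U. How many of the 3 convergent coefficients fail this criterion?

2

Each convergent coefficient versus the relevant comparison correlations:
WE (methods 1·2): 0.68 vs {0.43, 0.46, 0.27, 0.34} → pass.
Per (methods 1·2): 0.40 vs {0.43, 0.46, 0.29, 0.43} → fail.
PS (methods 1·2): 0.32 vs {0.27, 0.34, 0.29, 0.43} → fail.
2 of 3 fail.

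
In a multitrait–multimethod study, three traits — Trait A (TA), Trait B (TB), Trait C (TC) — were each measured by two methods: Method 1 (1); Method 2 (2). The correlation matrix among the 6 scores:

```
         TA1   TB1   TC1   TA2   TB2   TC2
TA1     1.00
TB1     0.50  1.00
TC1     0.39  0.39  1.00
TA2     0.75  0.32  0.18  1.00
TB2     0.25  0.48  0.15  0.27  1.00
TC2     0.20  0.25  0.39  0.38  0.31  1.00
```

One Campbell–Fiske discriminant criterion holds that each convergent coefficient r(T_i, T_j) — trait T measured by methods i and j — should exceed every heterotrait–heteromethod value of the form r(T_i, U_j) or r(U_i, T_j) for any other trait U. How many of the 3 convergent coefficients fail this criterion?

0

Convergent coefficients and their comparison sets:
TA (methods 1·2): 0.75 vs {0.25, 0.32, 0.20, 0.18} → pass.
TB (methods 1·2): 0.48 vs {0.32, 0.25, 0.25, 0.15} → pass.
TC (methods 1·2): 0.39 vs {0.18, 0.20, 0.15, 0.25} → pass.
0 of 3 fail.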